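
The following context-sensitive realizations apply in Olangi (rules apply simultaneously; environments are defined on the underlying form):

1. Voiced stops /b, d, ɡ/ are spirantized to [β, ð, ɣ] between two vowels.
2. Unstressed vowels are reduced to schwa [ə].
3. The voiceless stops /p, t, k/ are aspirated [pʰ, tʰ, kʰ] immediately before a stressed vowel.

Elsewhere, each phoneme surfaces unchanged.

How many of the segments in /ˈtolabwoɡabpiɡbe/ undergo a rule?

Segments that undergo a rule: /t/ → [tʰ] (rule 3); /a/ → [ə] (rule 2); /o/ → [ə] (rule 2); /ɡ/ → [ɣ] (rule 1); /a/ → [ə] (rule 2); /i/ → [ə] (rule 2); /e/ → [ə] (rule 2).
All other segments surface unchanged.

7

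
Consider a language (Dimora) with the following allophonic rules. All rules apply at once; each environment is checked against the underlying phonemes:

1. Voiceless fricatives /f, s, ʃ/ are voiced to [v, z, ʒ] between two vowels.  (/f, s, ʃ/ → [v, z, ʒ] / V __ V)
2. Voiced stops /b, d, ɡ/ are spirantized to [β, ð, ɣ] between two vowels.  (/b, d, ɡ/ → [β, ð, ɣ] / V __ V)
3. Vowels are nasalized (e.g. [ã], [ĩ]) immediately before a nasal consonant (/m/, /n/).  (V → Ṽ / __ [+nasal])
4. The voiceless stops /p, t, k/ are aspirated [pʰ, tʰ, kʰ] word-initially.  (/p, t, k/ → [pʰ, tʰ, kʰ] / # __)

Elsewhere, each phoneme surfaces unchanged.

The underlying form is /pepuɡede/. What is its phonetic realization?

[pʰepuɣeðe]

/p/ — word-initial, word-initially — surfaces as [pʰ] (rule 4).
/e/ — between /p/ and /p/; rule 3 does not apply here → [e].
/p/ (between /e/ and /u/) is in the target of rule 4 but the environment (word-initially) is not met → [p].
/u/ (between /p/ and /ɡ/) fails the environment for rule 3, so it stays [u].
/ɡ/ (between /u/ and /e/): between two vowels, so rule 2 applies → [ɣ].
/e/ — between /ɡ/ and /d/; rule 3 does not apply here → [e].
/d/ meets the environment for rule 2 (between two vowels) → [ð].
/e/ (word-final): rule 3 targets it, but not before a nasal consonant → unchanged [e].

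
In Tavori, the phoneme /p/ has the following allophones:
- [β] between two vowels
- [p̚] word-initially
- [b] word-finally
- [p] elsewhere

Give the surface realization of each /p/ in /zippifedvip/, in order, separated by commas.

Occurrence 1 (position 3): no conditioning environment matches → elsewhere allophone [p].
Occurrence 2 (position 4): no conditioning environment matches → elsewhere allophone [p].
Occurrence 3 (position 11): word-finally → [b].

[p], [p], [b]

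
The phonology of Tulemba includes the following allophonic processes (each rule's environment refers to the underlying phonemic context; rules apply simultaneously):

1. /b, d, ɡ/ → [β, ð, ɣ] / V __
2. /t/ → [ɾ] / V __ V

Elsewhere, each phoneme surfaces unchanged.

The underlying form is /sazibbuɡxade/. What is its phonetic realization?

/s/ (word-initial) is unaffected → [s].
/a/ stays [a].
/z/ — not in any rule's target class → [z].
/i/ stays [i].
/b/ (between /i/ and /b/) occurs immediately after a vowel → [β] by rule 1.
/b/ (between /b/ and /u/): rule 1 targets it, but not immediately after a vowel → unchanged [b].
/u/ — not in any rule's target class → [u].
/ɡ/ (between /u/ and /x/): immediately after a vowel, so rule 1 applies → [ɣ].
/x/ — not in any rule's target class → [x].
/a/ — not in any rule's target class → [a].
/d/ (between /a/ and /e/) occurs immediately after a vowel → [ð] by rule 1.
/e/ (word-final) is unaffected → [e].

[saziβbuɣxaðe]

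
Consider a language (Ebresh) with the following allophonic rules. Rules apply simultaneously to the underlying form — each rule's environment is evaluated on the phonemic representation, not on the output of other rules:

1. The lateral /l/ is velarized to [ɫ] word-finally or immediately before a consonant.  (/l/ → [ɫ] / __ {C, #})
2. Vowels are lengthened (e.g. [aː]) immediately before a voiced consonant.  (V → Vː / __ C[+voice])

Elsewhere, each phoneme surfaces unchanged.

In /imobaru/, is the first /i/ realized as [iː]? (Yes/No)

Yes

/i/ (word-initial) occurs before a voiced consonant → [iː] by rule 2.
The actual realization is [iː], which matches [iː].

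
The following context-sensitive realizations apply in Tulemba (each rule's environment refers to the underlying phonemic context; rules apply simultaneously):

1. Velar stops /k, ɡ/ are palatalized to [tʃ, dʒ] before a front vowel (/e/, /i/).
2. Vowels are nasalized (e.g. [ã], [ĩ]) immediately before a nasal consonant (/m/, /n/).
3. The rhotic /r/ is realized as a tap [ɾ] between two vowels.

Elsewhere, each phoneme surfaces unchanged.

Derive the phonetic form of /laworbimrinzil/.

/a/ (between /l/ and /w/) fails the environment for rule 2, so it stays [a].
/o/ (between /w/ and /r/): rule 2 targets it, but not before a nasal consonant → unchanged [o].
/r/ (between /o/ and /b/) is in the target of rule 3 but the environment (between two vowels) is not met → [r].
/i/ — between /b/ and /m/, before a nasal consonant — surfaces as [ĩ] (rule 2).
/r/ (between /m/ and /i/): rule 3 targets it, but not between two vowels → unchanged [r].
Rule 2 applies to /i/ (between /r/ and /n/: before a nasal consonant) → [ĩ].
/i/ — between /z/ and /l/; rule 2 does not apply here → [i].

[laworbĩmrĩnzil]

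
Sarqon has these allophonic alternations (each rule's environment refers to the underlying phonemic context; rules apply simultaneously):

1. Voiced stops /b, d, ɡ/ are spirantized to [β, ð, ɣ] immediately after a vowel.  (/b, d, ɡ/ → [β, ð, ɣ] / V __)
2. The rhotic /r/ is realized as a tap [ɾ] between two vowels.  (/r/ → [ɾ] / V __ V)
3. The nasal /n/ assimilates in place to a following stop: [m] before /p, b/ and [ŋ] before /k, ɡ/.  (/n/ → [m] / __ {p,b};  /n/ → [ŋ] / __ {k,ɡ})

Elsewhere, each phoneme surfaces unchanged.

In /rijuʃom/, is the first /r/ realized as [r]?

Yes

/r/ — word-initial; rule 2 does not apply here → [r].
The actual realization is [r], which matches [r].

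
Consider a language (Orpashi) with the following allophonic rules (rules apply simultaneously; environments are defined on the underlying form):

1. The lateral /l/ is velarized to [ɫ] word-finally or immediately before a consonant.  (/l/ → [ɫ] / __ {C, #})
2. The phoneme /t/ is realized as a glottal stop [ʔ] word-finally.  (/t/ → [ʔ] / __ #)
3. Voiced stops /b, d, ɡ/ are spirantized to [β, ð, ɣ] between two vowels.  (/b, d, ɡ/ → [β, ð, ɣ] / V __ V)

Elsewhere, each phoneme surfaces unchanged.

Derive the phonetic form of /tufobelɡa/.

[tufoβeɫɡa]

/t/ (word-initial) is in the target of rule 2 but the environment (word-finally) is not met → [t].
/u/ — not in any rule's target class → [u].
/f/ stays [f].
/o/ (between /f/ and /b/) is unaffected → [o].
/b/ (between /o/ and /e/) occurs between two vowels → [β] by rule 3.
/e/ (between /b/ and /l/) is unaffected → [e].
Rule 1 applies to /l/ (between /e/ and /ɡ/: word-finally or immediately before a consonant) → [ɫ].
/ɡ/ — between /l/ and /a/; rule 3 does not apply here → [ɡ].
/a/ (word-final): no rule targets it → [a].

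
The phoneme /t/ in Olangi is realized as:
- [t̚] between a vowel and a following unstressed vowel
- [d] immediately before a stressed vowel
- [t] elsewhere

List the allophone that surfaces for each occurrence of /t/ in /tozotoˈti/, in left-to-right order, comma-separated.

[t], [t̚], [d]

Occurrence 1 (position 1): no conditioning environment matches → elsewhere allophone [t].
Occurrence 2 (position 5): between a vowel and a following unstressed vowel → [t̚].
Occurrence 3 (position 7): immediately before a stressed vowel → [d].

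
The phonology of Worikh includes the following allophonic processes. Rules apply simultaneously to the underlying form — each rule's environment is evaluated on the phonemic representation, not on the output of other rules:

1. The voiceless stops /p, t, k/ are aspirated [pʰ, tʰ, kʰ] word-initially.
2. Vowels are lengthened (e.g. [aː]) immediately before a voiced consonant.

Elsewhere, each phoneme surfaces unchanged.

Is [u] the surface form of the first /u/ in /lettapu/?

/u/ — word-final; rule 2 does not apply here → [u].
The actual realization is [u], which matches [u].

Yes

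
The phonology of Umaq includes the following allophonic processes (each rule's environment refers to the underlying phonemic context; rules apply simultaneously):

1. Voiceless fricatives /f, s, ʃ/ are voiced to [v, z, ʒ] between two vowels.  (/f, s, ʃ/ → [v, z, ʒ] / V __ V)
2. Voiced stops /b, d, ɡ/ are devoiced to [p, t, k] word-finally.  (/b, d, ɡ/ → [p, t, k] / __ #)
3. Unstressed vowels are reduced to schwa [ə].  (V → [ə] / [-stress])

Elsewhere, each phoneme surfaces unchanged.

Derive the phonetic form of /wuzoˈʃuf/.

[wəzəˈʒuf]

/w/ stays [w].
/u/ — between /w/ and /z/, in an unstressed syllable — surfaces as [ə] (rule 3).
/z/ stays [z].
/o/ meets the environment for rule 3 (in an unstressed syllable) → [ə].
/ʃ/ (between /o/ and /u/) occurs between two vowels → [ʒ] by rule 1.
/u/ (between /ʃ/ and /f/) is in the target of rule 3 but the environment (in an unstressed syllable) is not met → [u].
/f/ (word-final): rule 1 targets it, but not between two vowels → unchanged [f].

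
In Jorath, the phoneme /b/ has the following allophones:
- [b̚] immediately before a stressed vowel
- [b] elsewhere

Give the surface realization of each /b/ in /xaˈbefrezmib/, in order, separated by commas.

Occurrence 1 (position 3): immediately before a stressed vowel → [b̚].
Occurrence 2 (position 11): no conditioning environment matches → elsewhere allophone [b].

[b̚], [b]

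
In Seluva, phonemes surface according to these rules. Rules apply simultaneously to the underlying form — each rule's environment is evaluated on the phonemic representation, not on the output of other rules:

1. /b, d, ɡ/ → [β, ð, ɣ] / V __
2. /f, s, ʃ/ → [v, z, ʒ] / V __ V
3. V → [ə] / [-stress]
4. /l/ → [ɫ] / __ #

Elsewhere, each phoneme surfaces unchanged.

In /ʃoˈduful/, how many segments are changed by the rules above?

Segments that undergo a rule: /o/ → [ə] (rule 3); /d/ → [ð] (rule 1); /f/ → [v] (rule 2); /u/ → [ə] (rule 3); /l/ → [ɫ] (rule 4).
All other segments surface unchanged.

5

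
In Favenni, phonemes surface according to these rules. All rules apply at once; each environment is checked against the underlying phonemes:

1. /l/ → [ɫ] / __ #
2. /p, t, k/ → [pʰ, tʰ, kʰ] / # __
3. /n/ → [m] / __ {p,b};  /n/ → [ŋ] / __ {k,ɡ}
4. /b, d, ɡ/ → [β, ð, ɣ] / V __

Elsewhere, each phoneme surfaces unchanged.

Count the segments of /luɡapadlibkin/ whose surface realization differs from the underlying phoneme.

Segments that undergo a rule: /ɡ/ → [ɣ] (rule 4); /d/ → [ð] (rule 4); /b/ → [β] (rule 4).
All other segments surface unchanged.

3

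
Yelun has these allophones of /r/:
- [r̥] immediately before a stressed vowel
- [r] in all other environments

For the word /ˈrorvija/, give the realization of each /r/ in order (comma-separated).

[r̥], [r]

Occurrence 1 (position 1): immediately before a stressed vowel → [r̥].
Occurrence 2 (position 3): no conditioning environment matches → elsewhere allophone [r].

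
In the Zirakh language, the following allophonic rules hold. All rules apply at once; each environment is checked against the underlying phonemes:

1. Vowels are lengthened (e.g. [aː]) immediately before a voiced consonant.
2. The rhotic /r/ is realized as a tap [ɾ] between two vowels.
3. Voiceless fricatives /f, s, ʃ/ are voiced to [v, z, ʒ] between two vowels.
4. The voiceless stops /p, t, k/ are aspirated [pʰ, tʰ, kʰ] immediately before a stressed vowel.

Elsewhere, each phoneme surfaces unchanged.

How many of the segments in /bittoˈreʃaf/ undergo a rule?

3

Segments that undergo a rule: /o/ → [oː] (rule 1); /r/ → [ɾ] (rule 2); /ʃ/ → [ʒ] (rule 3).
All other segments surface unchanged.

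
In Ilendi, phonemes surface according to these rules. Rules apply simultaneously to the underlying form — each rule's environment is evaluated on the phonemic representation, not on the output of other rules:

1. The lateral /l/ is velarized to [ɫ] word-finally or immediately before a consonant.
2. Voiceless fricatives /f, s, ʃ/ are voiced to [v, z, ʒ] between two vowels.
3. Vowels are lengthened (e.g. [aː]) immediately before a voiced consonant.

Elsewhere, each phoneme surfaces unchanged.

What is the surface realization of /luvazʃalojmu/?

[luːvaːzʃaːloːjmu]

/l/ (word-initial) is in the target of rule 1 but the environment (word-finally or immediately before a consonant) is not met → [l].
/u/ meets the environment for rule 3 (before a voiced consonant) → [uː].
/v/ stays [v].
/a/ meets the environment for rule 3 (before a voiced consonant) → [aː].
/z/ stays [z].
/ʃ/ (between /z/ and /a/) is in the target of rule 2 but the environment (between two vowels) is not met → [ʃ].
/a/ — between /ʃ/ and /l/, before a voiced consonant — surfaces as [aː] (rule 3).
/l/ — between /a/ and /o/; rule 1 does not apply here → [l].
/o/ meets the environment for rule 3 (before a voiced consonant) → [oː].
/j/ (between /o/ and /m/): no rule targets it → [j].
/m/ (between /j/ and /u/) is unaffected → [m].
/u/ — word-final; rule 3 does not apply here → [u].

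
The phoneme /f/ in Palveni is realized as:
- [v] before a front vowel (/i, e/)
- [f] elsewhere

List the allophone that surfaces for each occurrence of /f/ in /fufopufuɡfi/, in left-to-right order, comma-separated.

Occurrence 1 (position 1): no conditioning environment matches → elsewhere allophone [f].
Occurrence 2 (position 3): no conditioning environment matches → elsewhere allophone [f].
Occurrence 3 (position 7): no conditioning environment matches → elsewhere allophone [f].
Occurrence 4 (position 10): before a front vowel (/i, e/) → [v].

[f], [f], [f], [v]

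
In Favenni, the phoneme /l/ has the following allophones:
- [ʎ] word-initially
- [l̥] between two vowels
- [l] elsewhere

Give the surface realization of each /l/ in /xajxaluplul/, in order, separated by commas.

[l̥], [l], [l]

Occurrence 1 (position 6): between two vowels → [l̥].
Occurrence 2 (position 9): no conditioning environment matches → elsewhere allophone [l].
Occurrence 3 (position 11): no conditioning environment matches → elsewhere allophone [l].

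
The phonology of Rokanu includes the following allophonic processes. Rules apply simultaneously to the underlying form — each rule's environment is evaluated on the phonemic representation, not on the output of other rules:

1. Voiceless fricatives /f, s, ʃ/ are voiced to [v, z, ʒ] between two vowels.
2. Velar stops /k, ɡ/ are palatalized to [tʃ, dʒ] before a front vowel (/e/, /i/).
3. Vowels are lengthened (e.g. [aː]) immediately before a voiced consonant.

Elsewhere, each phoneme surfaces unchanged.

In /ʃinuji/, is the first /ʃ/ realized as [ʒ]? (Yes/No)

No

/ʃ/ — word-initial; rule 1 does not apply here → [ʃ].
The actual realization is [ʃ], not [ʒ].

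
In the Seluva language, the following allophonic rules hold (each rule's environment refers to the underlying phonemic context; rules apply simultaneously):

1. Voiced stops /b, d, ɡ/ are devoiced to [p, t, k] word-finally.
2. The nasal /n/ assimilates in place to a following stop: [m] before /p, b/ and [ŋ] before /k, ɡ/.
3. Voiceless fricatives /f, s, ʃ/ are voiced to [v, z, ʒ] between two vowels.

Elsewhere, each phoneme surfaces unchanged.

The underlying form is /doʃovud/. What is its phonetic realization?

[doʒovut]

/d/ (word-initial) fails the environment for rule 1, so it stays [d].
/o/ (between /d/ and /ʃ/): no rule targets it → [o].
/ʃ/ (between /o/ and /o/): between two vowels, so rule 3 applies → [ʒ].
/o/ — not in any rule's target class → [o].
/v/ stays [v].
/u/ stays [u].
/d/ (word-final): word-finally, so rule 1 applies → [t].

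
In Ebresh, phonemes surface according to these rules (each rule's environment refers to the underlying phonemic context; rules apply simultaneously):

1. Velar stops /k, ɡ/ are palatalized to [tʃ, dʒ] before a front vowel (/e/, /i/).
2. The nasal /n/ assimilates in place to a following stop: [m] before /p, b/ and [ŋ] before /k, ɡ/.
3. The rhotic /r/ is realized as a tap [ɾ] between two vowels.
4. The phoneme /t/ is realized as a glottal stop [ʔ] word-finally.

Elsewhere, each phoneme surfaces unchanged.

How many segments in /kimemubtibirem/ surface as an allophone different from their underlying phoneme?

2

Segments that undergo a rule: /k/ → [tʃ] (rule 1); /r/ → [ɾ] (rule 3).
All other segments surface unchanged.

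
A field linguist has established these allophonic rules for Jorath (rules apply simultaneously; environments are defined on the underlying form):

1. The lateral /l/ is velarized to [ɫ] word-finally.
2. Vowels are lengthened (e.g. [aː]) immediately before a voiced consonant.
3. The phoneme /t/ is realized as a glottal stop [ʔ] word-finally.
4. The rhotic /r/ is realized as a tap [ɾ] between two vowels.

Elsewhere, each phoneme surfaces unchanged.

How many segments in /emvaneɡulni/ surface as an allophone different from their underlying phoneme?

Segments that undergo a rule: /e/ → [eː] (rule 2); /a/ → [aː] (rule 2); /e/ → [eː] (rule 2); /u/ → [uː] (rule 2).
All other segments surface unchanged.

4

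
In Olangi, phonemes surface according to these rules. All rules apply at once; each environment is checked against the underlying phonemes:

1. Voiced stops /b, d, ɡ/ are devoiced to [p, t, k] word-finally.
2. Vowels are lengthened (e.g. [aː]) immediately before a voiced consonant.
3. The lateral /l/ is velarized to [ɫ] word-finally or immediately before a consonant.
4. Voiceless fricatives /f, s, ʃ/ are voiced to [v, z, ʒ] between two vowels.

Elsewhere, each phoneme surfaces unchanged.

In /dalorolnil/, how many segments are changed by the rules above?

Segments that undergo a rule: /a/ → [aː] (rule 2); /o/ → [oː] (rule 2); /o/ → [oː] (rule 2); /l/ → [ɫ] (rule 3); /i/ → [iː] (rule 2); /l/ → [ɫ] (rule 3).
All other segments surface unchanged.

6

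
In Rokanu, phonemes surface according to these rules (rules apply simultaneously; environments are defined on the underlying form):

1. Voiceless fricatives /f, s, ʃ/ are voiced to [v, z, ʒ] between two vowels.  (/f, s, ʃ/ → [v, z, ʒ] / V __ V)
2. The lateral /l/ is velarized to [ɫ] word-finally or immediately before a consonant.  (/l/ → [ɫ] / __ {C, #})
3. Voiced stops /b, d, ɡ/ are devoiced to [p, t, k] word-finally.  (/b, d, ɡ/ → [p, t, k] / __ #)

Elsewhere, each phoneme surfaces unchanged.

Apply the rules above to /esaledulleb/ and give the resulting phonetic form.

[ezaleduɫlep]

/e/ (word-initial) is unaffected → [e].
/s/ — between /e/ and /a/, between two vowels — surfaces as [z] (rule 1).
/a/ stays [a].
/l/ (between /a/ and /e/) fails the environment for rule 2, so it stays [l].
/e/ stays [e].
/d/ (between /e/ and /u/) fails the environment for rule 3, so it stays [d].
/u/ — not in any rule's target class → [u].
/l/ (between /u/ and /l/) occurs word-finally or immediately before a consonant → [ɫ] by rule 2.
/l/ (between /l/ and /e/) fails the environment for rule 2, so it stays [l].
/e/ (between /l/ and /b/): no rule targets it → [e].
/b/ — word-final, word-finally — surfaces as [p] (rule 3).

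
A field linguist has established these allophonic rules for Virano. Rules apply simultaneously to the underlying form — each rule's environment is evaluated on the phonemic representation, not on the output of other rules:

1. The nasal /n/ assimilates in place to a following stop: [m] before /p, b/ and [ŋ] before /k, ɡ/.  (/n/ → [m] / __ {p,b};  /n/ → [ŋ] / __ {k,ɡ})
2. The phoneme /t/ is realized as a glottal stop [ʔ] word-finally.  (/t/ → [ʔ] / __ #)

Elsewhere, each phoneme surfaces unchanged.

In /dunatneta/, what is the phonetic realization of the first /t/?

/t/ (between /a/ and /n/) fails the environment for rule 2, so it stays [t].

[t]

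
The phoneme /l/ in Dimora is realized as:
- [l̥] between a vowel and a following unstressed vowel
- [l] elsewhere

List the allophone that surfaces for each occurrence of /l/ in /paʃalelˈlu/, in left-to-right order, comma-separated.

Occurrence 1 (position 5): between a vowel and a following unstressed vowel → [l̥].
Occurrence 2 (position 7): no conditioning environment matches → elsewhere allophone [l].
Occurrence 3 (position 8): no conditioning environment matches → elsewhere allophone [l].

[l̥], [l], [l]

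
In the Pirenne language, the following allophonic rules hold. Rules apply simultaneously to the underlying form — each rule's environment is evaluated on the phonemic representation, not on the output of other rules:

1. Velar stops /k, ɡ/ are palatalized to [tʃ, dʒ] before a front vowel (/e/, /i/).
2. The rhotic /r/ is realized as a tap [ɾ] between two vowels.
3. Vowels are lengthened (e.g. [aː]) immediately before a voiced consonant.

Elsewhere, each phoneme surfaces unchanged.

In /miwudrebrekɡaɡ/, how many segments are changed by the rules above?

4

Segments that undergo a rule: /i/ → [iː] (rule 3); /u/ → [uː] (rule 3); /e/ → [eː] (rule 3); /a/ → [aː] (rule 3).
All other segments surface unchanged.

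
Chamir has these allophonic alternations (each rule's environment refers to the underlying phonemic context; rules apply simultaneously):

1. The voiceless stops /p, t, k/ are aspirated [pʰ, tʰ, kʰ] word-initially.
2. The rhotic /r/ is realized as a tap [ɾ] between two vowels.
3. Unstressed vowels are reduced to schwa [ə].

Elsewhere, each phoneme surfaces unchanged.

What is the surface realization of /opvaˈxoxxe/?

/o/ (word-initial): in an unstressed syllable, so rule 3 applies → [ə].
/p/ (between /o/ and /v/) fails the environment for rule 1, so it stays [p].
/a/ — between /v/ and /x/, in an unstressed syllable — surfaces as [ə] (rule 3).
/o/ (between /x/ and /x/) is in the target of rule 3 but the environment (in an unstressed syllable) is not met → [o].
/e/ (word-final) occurs in an unstressed syllable → [ə] by rule 3.

[əpvəˈxoxxə]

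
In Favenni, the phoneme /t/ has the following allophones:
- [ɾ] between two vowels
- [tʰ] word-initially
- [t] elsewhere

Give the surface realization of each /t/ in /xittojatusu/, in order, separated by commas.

Occurrence 1 (position 3): no conditioning environment matches → elsewhere allophone [t].
Occurrence 2 (position 4): no conditioning environment matches → elsewhere allophone [t].
Occurrence 3 (position 8): between two vowels → [ɾ].

[t], [t], [ɾ]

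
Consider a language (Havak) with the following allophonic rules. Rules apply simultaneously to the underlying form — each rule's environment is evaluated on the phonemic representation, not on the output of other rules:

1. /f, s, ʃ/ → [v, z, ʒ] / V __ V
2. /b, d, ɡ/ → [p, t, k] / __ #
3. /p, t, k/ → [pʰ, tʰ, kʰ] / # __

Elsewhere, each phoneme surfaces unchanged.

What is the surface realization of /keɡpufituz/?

Rule 3 applies to /k/ (word-initial: word-initially) → [kʰ].
/e/ (between /k/ and /ɡ/) is unaffected → [e].
/ɡ/ (between /e/ and /p/) is in the target of rule 2 but the environment (word-finally) is not met → [ɡ].
/p/ (between /ɡ/ and /u/): rule 3 targets it, but not word-initially → unchanged [p].
/u/ (between /p/ and /f/) is unaffected → [u].
/f/ (between /u/ and /i/): between two vowels, so rule 1 applies → [v].
/i/ — not in any rule's target class → [i].
/t/ (between /i/ and /u/): rule 3 targets it, but not word-initially → unchanged [t].
/u/ — not in any rule's target class → [u].
/z/ (word-final): no rule targets it → [z].

[kʰeɡpuvituz]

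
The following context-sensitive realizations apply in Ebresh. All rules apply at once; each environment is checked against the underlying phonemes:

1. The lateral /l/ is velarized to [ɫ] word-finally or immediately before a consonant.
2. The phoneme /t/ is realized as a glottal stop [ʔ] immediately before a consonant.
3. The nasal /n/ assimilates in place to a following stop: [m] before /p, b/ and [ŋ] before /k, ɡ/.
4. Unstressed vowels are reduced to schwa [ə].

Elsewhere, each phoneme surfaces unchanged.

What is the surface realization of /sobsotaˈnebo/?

[səbsətəˈnebə]

/o/ — between /s/ and /b/, in an unstressed syllable — surfaces as [ə] (rule 4).
/o/ (between /s/ and /t/): in an unstressed syllable, so rule 4 applies → [ə].
/t/ (between /o/ and /a/) fails the environment for rule 2, so it stays [t].
Rule 4 applies to /a/ (between /t/ and /n/: in an unstressed syllable) → [ə].
/n/ (between /a/ and /e/) fails the environment for rule 3, so it stays [n].
/e/ (between /n/ and /b/) fails the environment for rule 4, so it stays [e].
/o/ (word-final) occurs in an unstressed syllable → [ə] by rule 4.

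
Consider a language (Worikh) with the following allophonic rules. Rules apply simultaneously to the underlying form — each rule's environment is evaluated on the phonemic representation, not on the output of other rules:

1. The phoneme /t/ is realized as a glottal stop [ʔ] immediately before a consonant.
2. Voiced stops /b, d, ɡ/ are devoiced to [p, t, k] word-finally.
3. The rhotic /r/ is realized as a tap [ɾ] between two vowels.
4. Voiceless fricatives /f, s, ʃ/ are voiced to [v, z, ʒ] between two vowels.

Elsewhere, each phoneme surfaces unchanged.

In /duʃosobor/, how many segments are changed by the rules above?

Segments that undergo a rule: /ʃ/ → [ʒ] (rule 4); /s/ → [z] (rule 4).
All other segments surface unchanged.

2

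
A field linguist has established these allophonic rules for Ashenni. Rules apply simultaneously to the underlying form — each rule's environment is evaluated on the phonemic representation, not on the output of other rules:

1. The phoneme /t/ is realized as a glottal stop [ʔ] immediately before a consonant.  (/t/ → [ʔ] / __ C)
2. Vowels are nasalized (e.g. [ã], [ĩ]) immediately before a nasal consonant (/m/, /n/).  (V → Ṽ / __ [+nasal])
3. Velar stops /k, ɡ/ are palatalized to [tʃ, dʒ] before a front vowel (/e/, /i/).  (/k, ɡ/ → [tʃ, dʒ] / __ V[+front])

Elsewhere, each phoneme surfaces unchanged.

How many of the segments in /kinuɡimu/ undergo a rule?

Segments that undergo a rule: /k/ → [tʃ] (rule 3); /i/ → [ĩ] (rule 2); /ɡ/ → [dʒ] (rule 3); /i/ → [ĩ] (rule 2).
All other segments surface unchanged.

4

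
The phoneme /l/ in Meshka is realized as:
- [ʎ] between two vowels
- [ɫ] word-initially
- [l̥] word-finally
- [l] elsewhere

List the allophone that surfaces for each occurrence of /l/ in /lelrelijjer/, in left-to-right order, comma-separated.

[ɫ], [l], [ʎ]

Occurrence 1 (position 1): word-initially → [ɫ].
Occurrence 2 (position 3): no conditioning environment matches → elsewhere allophone [l].
Occurrence 3 (position 6): between two vowels → [ʎ].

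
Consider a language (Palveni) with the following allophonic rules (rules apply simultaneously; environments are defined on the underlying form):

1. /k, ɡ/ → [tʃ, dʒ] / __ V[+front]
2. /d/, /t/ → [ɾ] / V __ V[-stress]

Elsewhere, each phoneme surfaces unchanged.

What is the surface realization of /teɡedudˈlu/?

/t/ (word-initial): rule 2 targets it, but not between a vowel and a following unstressed vowel → unchanged [t].
/e/ (between /t/ and /ɡ/): no rule targets it → [e].
/ɡ/ (between /e/ and /e/): before a front vowel, so rule 1 applies → [dʒ].
/e/ stays [e].
/d/ (between /e/ and /u/) occurs between a vowel and a following unstressed vowel → [ɾ] by rule 2.
/u/ (between /d/ and /d/) is unaffected → [u].
/d/ — between /u/ and /l/; rule 2 does not apply here → [d].
/l/ stays [l].
/u/ (word-final) is unaffected → [u].

[tedʒeɾudˈlu]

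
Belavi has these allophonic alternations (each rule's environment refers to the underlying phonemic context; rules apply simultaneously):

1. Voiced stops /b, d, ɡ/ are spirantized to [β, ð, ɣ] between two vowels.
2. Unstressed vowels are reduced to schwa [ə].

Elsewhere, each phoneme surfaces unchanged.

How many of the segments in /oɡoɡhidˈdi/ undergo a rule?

Segments that undergo a rule: /o/ → [ə] (rule 2); /ɡ/ → [ɣ] (rule 1); /o/ → [ə] (rule 2); /i/ → [ə] (rule 2).
All other segments surface unchanged.

4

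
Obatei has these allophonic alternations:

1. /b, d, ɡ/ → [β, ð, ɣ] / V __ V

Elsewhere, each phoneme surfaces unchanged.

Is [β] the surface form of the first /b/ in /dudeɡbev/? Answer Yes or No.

/b/ (between /ɡ/ and /e/) fails the environment for rule 1, so it stays [b].
The actual realization is [b], not [β].

No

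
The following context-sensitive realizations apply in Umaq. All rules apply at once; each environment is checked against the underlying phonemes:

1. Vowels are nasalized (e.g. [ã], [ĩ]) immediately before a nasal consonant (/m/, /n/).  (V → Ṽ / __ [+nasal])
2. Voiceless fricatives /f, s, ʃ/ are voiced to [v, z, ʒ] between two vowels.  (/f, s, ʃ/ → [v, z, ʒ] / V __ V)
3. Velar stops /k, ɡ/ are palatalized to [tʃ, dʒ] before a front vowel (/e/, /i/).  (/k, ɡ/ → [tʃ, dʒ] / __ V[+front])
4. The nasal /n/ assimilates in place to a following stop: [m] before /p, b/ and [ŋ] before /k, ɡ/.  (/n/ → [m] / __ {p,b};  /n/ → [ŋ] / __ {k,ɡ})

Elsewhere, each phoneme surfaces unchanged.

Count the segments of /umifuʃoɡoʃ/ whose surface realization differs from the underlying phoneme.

3

Segments that undergo a rule: /u/ → [ũ] (rule 1); /f/ → [v] (rule 2); /ʃ/ → [ʒ] (rule 2).
All other segments surface unchanged.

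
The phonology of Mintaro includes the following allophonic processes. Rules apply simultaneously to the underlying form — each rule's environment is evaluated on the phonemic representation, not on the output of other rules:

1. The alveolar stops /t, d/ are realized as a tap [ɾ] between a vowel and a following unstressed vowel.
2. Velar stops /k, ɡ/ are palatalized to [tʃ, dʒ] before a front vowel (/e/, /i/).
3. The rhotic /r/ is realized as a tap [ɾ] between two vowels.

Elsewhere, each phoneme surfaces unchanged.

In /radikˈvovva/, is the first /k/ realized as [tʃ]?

No

/k/ — between /i/ and /v/; rule 2 does not apply here → [k].
The actual realization is [k], not [tʃ].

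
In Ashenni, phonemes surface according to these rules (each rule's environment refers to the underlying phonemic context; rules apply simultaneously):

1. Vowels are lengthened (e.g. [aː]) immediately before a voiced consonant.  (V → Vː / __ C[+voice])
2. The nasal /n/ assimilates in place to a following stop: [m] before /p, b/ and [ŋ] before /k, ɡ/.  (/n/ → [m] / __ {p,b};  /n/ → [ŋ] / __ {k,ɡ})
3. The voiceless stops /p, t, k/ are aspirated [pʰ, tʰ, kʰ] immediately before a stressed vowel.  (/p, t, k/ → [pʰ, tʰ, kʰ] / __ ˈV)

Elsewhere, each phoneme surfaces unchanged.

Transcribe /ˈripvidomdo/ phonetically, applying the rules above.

[ˈripviːdoːmdo]

/r/ (word-initial): no rule targets it → [r].
/i/ — between /r/ and /p/; rule 1 does not apply here → [i].
/p/ — between /i/ and /v/; rule 3 does not apply here → [p].
/v/ stays [v].
/i/ (between /v/ and /d/): before a voiced consonant, so rule 1 applies → [iː].
/d/ — not in any rule's target class → [d].
/o/ — between /d/ and /m/, before a voiced consonant — surfaces as [oː] (rule 1).
/m/ stays [m].
/d/ (between /m/ and /o/): no rule targets it → [d].
/o/ (word-final) is in the target of rule 1 but the environment (before a voiced consonant) is not met → [o].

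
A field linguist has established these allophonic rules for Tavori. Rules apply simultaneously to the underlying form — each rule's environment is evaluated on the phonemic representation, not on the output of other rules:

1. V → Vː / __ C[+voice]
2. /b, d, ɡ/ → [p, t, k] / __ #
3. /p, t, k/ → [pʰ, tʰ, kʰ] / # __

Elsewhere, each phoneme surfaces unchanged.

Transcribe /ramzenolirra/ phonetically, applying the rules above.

/r/ (word-initial) is unaffected → [r].
Rule 1 applies to /a/ (between /r/ and /m/: before a voiced consonant) → [aː].
/m/ stays [m].
/z/ — not in any rule's target class → [z].
/e/ — between /z/ and /n/, before a voiced consonant — surfaces as [eː] (rule 1).
/n/ (between /e/ and /o/): no rule targets it → [n].
/o/ meets the environment for rule 1 (before a voiced consonant) → [oː].
/l/ (between /o/ and /i/) is unaffected → [l].
/i/ meets the environment for rule 1 (before a voiced consonant) → [iː].
/r/ stays [r].
/r/ stays [r].
/a/ (word-final) is in the target of rule 1 but the environment (before a voiced consonant) is not met → [a].

[raːmzeːnoːliːrra]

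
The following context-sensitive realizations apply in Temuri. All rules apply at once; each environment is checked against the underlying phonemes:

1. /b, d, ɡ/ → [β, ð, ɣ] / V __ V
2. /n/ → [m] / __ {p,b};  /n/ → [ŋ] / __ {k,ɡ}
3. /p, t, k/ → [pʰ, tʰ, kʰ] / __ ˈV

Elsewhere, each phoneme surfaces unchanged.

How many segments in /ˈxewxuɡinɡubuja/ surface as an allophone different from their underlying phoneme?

3

Segments that undergo a rule: /ɡ/ → [ɣ] (rule 1); /n/ → [ŋ] (rule 2); /b/ → [β] (rule 1).
All other segments surface unchanged.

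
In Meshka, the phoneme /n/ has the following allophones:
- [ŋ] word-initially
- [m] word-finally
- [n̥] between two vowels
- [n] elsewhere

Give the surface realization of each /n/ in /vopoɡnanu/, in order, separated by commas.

Occurrence 1 (position 6): no conditioning environment matches → elsewhere allophone [n].
Occurrence 2 (position 8): between two vowels → [n̥].

[n], [n̥]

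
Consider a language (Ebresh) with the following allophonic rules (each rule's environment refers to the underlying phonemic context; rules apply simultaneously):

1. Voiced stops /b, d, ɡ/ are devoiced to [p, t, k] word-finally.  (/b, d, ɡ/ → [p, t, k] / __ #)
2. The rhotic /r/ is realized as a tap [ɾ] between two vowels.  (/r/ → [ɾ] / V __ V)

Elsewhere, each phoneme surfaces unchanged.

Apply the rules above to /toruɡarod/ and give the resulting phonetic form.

/t/ (word-initial) is unaffected → [t].
/o/ (between /t/ and /r/) is unaffected → [o].
/r/ (between /o/ and /u/) occurs between two vowels → [ɾ] by rule 2.
/u/ (between /r/ and /ɡ/) is unaffected → [u].
/ɡ/ (between /u/ and /a/): rule 1 targets it, but not word-finally → unchanged [ɡ].
/a/ (between /ɡ/ and /r/) is unaffected → [a].
Rule 2 applies to /r/ (between /a/ and /o/: between two vowels) → [ɾ].
/o/ stays [o].
Rule 1 applies to /d/ (word-final: word-finally) → [t].

[toɾuɡaɾot]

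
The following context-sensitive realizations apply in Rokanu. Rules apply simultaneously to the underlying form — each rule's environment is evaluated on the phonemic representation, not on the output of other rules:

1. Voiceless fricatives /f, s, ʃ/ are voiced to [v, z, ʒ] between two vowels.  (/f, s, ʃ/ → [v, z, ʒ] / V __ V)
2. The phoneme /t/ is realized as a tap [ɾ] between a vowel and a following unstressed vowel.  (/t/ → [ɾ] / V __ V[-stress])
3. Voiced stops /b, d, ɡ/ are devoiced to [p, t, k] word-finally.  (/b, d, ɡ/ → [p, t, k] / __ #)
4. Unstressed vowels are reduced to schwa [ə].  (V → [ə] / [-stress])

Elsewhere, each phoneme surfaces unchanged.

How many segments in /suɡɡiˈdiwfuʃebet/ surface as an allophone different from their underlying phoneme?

6

Segments that undergo a rule: /u/ → [ə] (rule 4); /i/ → [ə] (rule 4); /u/ → [ə] (rule 4); /ʃ/ → [ʒ] (rule 1); /e/ → [ə] (rule 4); /e/ → [ə] (rule 4).
All other segments surface unchanged.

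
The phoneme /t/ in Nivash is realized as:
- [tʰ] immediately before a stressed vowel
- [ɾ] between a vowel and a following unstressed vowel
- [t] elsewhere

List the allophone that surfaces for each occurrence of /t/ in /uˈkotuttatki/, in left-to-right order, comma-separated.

[ɾ], [t], [t], [t]

Occurrence 1 (position 4): between a vowel and an unstressed vowel → [ɾ].
Occurrence 2 (position 6): no conditioning environment matches → elsewhere allophone [t].
Occurrence 3 (position 7): no conditioning environment matches → elsewhere allophone [t].
Occurrence 4 (position 9): no conditioning environment matches → elsewhere allophone [t].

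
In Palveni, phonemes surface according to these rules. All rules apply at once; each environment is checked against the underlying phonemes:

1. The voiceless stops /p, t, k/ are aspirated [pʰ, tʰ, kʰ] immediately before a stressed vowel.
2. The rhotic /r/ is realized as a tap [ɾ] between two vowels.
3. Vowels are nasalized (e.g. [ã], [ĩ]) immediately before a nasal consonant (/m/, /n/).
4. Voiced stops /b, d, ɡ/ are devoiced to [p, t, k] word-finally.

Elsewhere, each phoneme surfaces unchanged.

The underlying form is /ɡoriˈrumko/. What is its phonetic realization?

/ɡ/ (word-initial) fails the environment for rule 4, so it stays [ɡ].
/o/ (between /ɡ/ and /r/) fails the environment for rule 3, so it stays [o].
/r/ — between /o/ and /i/, between two vowels — surfaces as [ɾ] (rule 2).
/i/ (between /r/ and /r/): rule 3 targets it, but not before a nasal consonant → unchanged [i].
/r/ meets the environment for rule 2 (between two vowels) → [ɾ].
/u/ meets the environment for rule 3 (before a nasal consonant) → [ũ].
/m/ (between /u/ and /k/): no rule targets it → [m].
/k/ (between /m/ and /o/) fails the environment for rule 1, so it stays [k].
/o/ (word-final): rule 3 targets it, but not before a nasal consonant → unchanged [o].

[ɡoɾiˈɾũmko]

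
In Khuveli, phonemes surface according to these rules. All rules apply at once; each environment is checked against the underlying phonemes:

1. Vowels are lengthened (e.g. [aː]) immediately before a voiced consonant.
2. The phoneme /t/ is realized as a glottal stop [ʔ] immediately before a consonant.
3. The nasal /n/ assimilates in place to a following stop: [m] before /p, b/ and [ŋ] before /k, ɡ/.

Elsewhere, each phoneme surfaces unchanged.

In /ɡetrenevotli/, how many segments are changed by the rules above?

Segments that undergo a rule: /t/ → [ʔ] (rule 2); /e/ → [eː] (rule 1); /e/ → [eː] (rule 1); /t/ → [ʔ] (rule 2).
All other segments surface unchanged.

4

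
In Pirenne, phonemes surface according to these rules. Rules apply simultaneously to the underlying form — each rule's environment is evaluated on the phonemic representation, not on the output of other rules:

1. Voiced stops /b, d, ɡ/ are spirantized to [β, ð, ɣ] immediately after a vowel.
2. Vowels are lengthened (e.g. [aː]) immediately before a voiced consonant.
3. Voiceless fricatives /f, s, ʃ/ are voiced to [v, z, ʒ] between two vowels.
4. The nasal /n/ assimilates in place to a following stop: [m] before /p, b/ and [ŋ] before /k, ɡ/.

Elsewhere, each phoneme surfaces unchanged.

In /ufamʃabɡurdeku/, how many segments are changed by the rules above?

5

Segments that undergo a rule: /f/ → [v] (rule 3); /a/ → [aː] (rule 2); /a/ → [aː] (rule 2); /b/ → [β] (rule 1); /u/ → [uː] (rule 2).
All other segments surface unchanged.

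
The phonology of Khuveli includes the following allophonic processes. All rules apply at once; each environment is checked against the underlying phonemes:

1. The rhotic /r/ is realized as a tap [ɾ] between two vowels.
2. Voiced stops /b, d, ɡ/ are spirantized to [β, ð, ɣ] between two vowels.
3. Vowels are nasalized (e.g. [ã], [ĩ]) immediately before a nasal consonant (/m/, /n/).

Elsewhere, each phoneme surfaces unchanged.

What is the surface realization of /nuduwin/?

/n/ (word-initial): no rule targets it → [n].
/u/ — between /n/ and /d/; rule 3 does not apply here → [u].
/d/ — between /u/ and /u/, between two vowels — surfaces as [ð] (rule 2).
/u/ (between /d/ and /w/) fails the environment for rule 3, so it stays [u].
/w/ (between /u/ and /i/): no rule targets it → [w].
/i/ meets the environment for rule 3 (before a nasal consonant) → [ĩ].
/n/ — not in any rule's target class → [n].

[nuðuwĩn]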